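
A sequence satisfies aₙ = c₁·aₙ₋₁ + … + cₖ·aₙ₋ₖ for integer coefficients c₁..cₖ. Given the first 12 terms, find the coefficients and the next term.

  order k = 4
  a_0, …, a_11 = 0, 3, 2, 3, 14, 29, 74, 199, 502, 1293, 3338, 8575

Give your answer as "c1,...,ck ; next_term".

2,1,2,-2 ; 22070

  a_4 = 2·3 + 1·2 + 2·3 + -2·0 = 14
  a_5 = 2·14 + 1·3 + 2·2 + -2·3 = 29
  a_6 = 2·29 + 1·14 + 2·3 + -2·2 = 74
  a_7 = 2·74 + 1·29 + 2·14 + -2·3 = 199
  a_8 = 2·199 + 1·74 + 2·29 + -2·14 = 502
  a_9 = 2·502 + 1·199 + 2·74 + -2·29 = 1293
  a_10 = 2·1293 + 1·502 + 2·199 + -2·74 = 3338
  a_11 = 2·3338 + 1·1293 + 2·502 + -2·199 = 8575
  a_12 = 2·8575 + 1·3338 + 2·1293 + -2·502 = 22070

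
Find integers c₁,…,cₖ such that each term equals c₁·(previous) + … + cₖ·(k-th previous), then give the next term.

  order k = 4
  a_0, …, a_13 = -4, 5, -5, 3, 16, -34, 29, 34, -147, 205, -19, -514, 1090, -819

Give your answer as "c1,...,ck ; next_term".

-1,-1,2,-1 ; -1280

  a_4 = -1·3 + -1·-5 + 2·5 + -1·-4 = 16
  a_5 = -1·16 + -1·3 + 2·-5 + -1·5 = -34
  a_6 = -1·-34 + -1·16 + 2·3 + -1·-5 = 29
  a_7 = -1·29 + -1·-34 + 2·16 + -1·3 = 34
  a_8 = -1·34 + -1·29 + 2·-34 + -1·16 = -147
  a_9 = -1·-147 + -1·34 + 2·29 + -1·-34 = 205
  a_10 = -1·205 + -1·-147 + 2·34 + -1·29 = -19
  a_11 = -1·-19 + -1·205 + 2·-147 + -1·34 = -514
  a_12 = -1·-514 + -1·-19 + 2·205 + -1·-147 = 1090
  a_13 = -1·1090 + -1·-514 + 2·-19 + -1·205 = -819
  a_14 = -1·-819 + -1·1090 + 2·-514 + -1·-19 = -1280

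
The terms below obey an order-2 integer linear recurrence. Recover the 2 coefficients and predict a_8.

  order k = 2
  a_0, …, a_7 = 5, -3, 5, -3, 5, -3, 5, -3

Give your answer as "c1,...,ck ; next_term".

  a_2 = 0·-3 + 1·5 = 5
  a_3 = 0·5 + 1·-3 = -3
  a_4 = 0·-3 + 1·5 = 5
  a_5 = 0·5 + 1·-3 = -3
  a_6 = 0·-3 + 1·5 = 5
  a_7 = 0·5 + 1·-3 = -3
  a_8 = 0·-3 + 1·5 = 5

0,1 ; 5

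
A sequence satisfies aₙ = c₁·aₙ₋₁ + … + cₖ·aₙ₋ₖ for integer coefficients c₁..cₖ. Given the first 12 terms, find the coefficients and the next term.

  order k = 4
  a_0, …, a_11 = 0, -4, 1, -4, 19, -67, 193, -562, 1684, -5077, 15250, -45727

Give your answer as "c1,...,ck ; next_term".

  a_4 = -3·-4 + -1·1 + -2·-4 + 3·0 = 19
  a_5 = -3·19 + -1·-4 + -2·1 + 3·-4 = -67
  a_6 = -3·-67 + -1·19 + -2·-4 + 3·1 = 193
  a_7 = -3·193 + -1·-67 + -2·19 + 3·-4 = -562
  a_8 = -3·-562 + -1·193 + -2·-67 + 3·19 = 1684
  a_9 = -3·1684 + -1·-562 + -2·193 + 3·-67 = -5077
  a_10 = -3·-5077 + -1·1684 + -2·-562 + 3·193 = 15250
  a_11 = -3·15250 + -1·-5077 + -2·1684 + 3·-562 = -45727
  a_12 = -3·-45727 + -1·15250 + -2·-5077 + 3·1684 = 137137

-3,-1,-2,3 ; 137137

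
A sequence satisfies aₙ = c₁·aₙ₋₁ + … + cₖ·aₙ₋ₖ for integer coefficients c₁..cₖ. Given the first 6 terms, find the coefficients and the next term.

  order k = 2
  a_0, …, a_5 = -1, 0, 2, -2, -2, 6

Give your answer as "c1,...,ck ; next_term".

-1,-2 ; -2

  a_2 = -1·0 + -2·-1 = 2
  a_3 = -1·2 + -2·0 = -2
  a_4 = -1·-2 + -2·2 = -2
  a_5 = -1·-2 + -2·-2 = 6
  a_6 = -1·6 + -2·-2 = -2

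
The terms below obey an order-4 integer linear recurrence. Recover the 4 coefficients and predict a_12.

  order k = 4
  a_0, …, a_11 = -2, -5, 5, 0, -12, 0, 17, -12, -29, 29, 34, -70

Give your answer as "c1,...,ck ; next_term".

0,-1,1,1 ; -34

  a_4 = 0·0 + -1·5 + 1·-5 + 1·-2 = -12
  a_5 = 0·-12 + -1·0 + 1·5 + 1·-5 = 0
  a_6 = 0·0 + -1·-12 + 1·0 + 1·5 = 17
  a_7 = 0·17 + -1·0 + 1·-12 + 1·0 = -12
  a_8 = 0·-12 + -1·17 + 1·0 + 1·-12 = -29
  a_9 = 0·-29 + -1·-12 + 1·17 + 1·0 = 29
  a_10 = 0·29 + -1·-29 + 1·-12 + 1·17 = 34
  a_11 = 0·34 + -1·29 + 1·-29 + 1·-12 = -70
  a_12 = 0·-70 + -1·34 + 1·29 + 1·-29 = -34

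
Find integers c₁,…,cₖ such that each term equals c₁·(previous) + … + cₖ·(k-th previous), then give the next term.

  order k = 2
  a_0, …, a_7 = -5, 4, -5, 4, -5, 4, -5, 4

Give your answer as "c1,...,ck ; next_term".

0,1 ; -5

  a_2 = 0·4 + 1·-5 = -5
  a_3 = 0·-5 + 1·4 = 4
  a_4 = 0·4 + 1·-5 = -5
  a_5 = 0·-5 + 1·4 = 4
  a_6 = 0·4 + 1·-5 = -5
  a_7 = 0·-5 + 1·4 = 4
  a_8 = 0·4 + 1·-5 = -5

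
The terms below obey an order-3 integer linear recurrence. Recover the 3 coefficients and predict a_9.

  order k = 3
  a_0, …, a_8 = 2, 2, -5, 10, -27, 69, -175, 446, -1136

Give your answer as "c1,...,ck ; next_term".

-2,1,-1 ; 2893

  a_3 = -2·-5 + 1·2 + -1·2 = 10
  a_4 = -2·10 + 1·-5 + -1·2 = -27
  a_5 = -2·-27 + 1·10 + -1·-5 = 69
  a_6 = -2·69 + 1·-27 + -1·10 = -175
  a_7 = -2·-175 + 1·69 + -1·-27 = 446
  a_8 = -2·446 + 1·-175 + -1·69 = -1136
  a_9 = -2·-1136 + 1·446 + -1·-175 = 2893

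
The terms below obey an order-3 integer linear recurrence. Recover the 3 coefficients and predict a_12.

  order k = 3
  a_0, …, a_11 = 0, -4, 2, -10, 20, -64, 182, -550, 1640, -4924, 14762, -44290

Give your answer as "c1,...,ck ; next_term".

-3,1,3 ; 132860

  a_3 = -3·2 + 1·-4 + 3·0 = -10
  a_4 = -3·-10 + 1·2 + 3·-4 = 20
  a_5 = -3·20 + 1·-10 + 3·2 = -64
  a_6 = -3·-64 + 1·20 + 3·-10 = 182
  a_7 = -3·182 + 1·-64 + 3·20 = -550
  a_8 = -3·-550 + 1·182 + 3·-64 = 1640
  a_9 = -3·1640 + 1·-550 + 3·182 = -4924
  a_10 = -3·-4924 + 1·1640 + 3·-550 = 14762
  a_11 = -3·14762 + 1·-4924 + 3·1640 = -44290
  a_12 = -3·-44290 + 1·14762 + 3·-4924 = 132860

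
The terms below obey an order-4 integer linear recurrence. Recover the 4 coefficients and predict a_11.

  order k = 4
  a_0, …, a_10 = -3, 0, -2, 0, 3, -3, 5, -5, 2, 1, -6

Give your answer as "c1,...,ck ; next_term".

  a_4 = -1·0 + 0·-2 + 0·0 + -1·-3 = 3
  a_5 = -1·3 + 0·0 + 0·-2 + -1·0 = -3
  a_6 = -1·-3 + 0·3 + 0·0 + -1·-2 = 5
  a_7 = -1·5 + 0·-3 + 0·3 + -1·0 = -5
  a_8 = -1·-5 + 0·5 + 0·-3 + -1·3 = 2
  a_9 = -1·2 + 0·-5 + 0·5 + -1·-3 = 1
  a_10 = -1·1 + 0·2 + 0·-5 + -1·5 = -6
  a_11 = -1·-6 + 0·1 + 0·2 + -1·-5 = 11

-1,0,0,-1 ; 11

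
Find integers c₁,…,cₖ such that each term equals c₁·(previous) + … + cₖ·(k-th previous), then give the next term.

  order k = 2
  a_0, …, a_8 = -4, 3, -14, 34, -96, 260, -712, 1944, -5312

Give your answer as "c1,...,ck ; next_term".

-2,2 ; 14512

  a_2 = -2·3 + 2·-4 = -14
  a_3 = -2·-14 + 2·3 = 34
  a_4 = -2·34 + 2·-14 = -96
  a_5 = -2·-96 + 2·34 = 260
  a_6 = -2·260 + 2·-96 = -712
  a_7 = -2·-712 + 2·260 = 1944
  a_8 = -2·1944 + 2·-712 = -5312
  a_9 = -2·-5312 + 2·1944 = 14512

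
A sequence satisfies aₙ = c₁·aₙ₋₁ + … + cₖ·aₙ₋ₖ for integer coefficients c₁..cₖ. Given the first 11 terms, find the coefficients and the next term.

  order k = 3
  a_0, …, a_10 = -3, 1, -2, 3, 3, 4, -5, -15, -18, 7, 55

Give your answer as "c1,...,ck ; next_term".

  a_3 = 1·-2 + -1·1 + -2·-3 = 3
  a_4 = 1·3 + -1·-2 + -2·1 = 3
  a_5 = 1·3 + -1·3 + -2·-2 = 4
  a_6 = 1·4 + -1·3 + -2·3 = -5
  a_7 = 1·-5 + -1·4 + -2·3 = -15
  a_8 = 1·-15 + -1·-5 + -2·4 = -18
  a_9 = 1·-18 + -1·-15 + -2·-5 = 7
  a_10 = 1·7 + -1·-18 + -2·-15 = 55
  a_11 = 1·55 + -1·7 + -2·-18 = 84

1,-1,-2 ; 84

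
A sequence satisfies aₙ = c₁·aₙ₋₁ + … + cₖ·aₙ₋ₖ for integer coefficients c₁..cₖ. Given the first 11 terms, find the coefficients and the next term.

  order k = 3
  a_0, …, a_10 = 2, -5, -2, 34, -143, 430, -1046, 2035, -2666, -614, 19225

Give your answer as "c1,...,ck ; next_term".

-4,-4,3 ; -82442

  a_3 = -4·-2 + -4·-5 + 3·2 = 34
  a_4 = -4·34 + -4·-2 + 3·-5 = -143
  a_5 = -4·-143 + -4·34 + 3·-2 = 430
  a_6 = -4·430 + -4·-143 + 3·34 = -1046
  a_7 = -4·-1046 + -4·430 + 3·-143 = 2035
  a_8 = -4·2035 + -4·-1046 + 3·430 = -2666
  a_9 = -4·-2666 + -4·2035 + 3·-1046 = -614
  a_10 = -4·-614 + -4·-2666 + 3·2035 = 19225
  a_11 = -4·19225 + -4·-614 + 3·-2666 = -82442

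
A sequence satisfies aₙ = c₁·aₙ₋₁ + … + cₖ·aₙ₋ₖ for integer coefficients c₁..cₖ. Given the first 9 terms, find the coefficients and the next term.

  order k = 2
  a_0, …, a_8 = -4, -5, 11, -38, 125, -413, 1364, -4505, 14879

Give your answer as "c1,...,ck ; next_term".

  a_2 = -3·-5 + 1·-4 = 11
  a_3 = -3·11 + 1·-5 = -38
  a_4 = -3·-38 + 1·11 = 125
  a_5 = -3·125 + 1·-38 = -413
  a_6 = -3·-413 + 1·125 = 1364
  a_7 = -3·1364 + 1·-413 = -4505
  a_8 = -3·-4505 + 1·1364 = 14879
  a_9 = -3·14879 + 1·-4505 = -49142

-3,1 ; -49142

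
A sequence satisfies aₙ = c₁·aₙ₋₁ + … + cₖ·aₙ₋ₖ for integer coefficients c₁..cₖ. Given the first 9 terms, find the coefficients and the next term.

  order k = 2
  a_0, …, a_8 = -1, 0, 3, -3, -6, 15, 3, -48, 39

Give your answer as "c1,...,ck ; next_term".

-1,-3 ; 105

  a_2 = -1·0 + -3·-1 = 3
  a_3 = -1·3 + -3·0 = -3
  a_4 = -1·-3 + -3·3 = -6
  a_5 = -1·-6 + -3·-3 = 15
  a_6 = -1·15 + -3·-6 = 3
  a_7 = -1·3 + -3·15 = -48
  a_8 = -1·-48 + -3·3 = 39
  a_9 = -1·39 + -3·-48 = 105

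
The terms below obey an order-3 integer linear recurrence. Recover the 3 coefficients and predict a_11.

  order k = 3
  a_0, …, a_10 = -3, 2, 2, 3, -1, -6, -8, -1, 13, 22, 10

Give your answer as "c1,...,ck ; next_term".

1,-1,-1 ; -25

  a_3 = 1·2 + -1·2 + -1·-3 = 3
  a_4 = 1·3 + -1·2 + -1·2 = -1
  a_5 = 1·-1 + -1·3 + -1·2 = -6
  a_6 = 1·-6 + -1·-1 + -1·3 = -8
  a_7 = 1·-8 + -1·-6 + -1·-1 = -1
  a_8 = 1·-1 + -1·-8 + -1·-6 = 13
  a_9 = 1·13 + -1·-1 + -1·-8 = 22
  a_10 = 1·22 + -1·13 + -1·-1 = 10
  a_11 = 1·10 + -1·22 + -1·13 = -25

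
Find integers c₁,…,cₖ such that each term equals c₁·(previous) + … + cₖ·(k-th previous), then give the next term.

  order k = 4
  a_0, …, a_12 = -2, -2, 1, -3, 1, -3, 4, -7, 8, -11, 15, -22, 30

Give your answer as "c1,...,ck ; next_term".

  a_4 = -1·-3 + 0·1 + 0·-2 + 1·-2 = 1
  a_5 = -1·1 + 0·-3 + 0·1 + 1·-2 = -3
  a_6 = -1·-3 + 0·1 + 0·-3 + 1·1 = 4
  a_7 = -1·4 + 0·-3 + 0·1 + 1·-3 = -7
  a_8 = -1·-7 + 0·4 + 0·-3 + 1·1 = 8
  a_9 = -1·8 + 0·-7 + 0·4 + 1·-3 = -11
  a_10 = -1·-11 + 0·8 + 0·-7 + 1·4 = 15
  a_11 = -1·15 + 0·-11 + 0·8 + 1·-7 = -22
  a_12 = -1·-22 + 0·15 + 0·-11 + 1·8 = 30
  a_13 = -1·30 + 0·-22 + 0·15 + 1·-11 = -41

-1,0,0,1 ; -41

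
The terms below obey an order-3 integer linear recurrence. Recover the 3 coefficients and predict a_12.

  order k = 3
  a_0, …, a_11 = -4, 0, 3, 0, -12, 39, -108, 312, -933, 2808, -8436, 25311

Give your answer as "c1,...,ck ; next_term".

  a_3 = -4·3 + -4·0 + -3·-4 = 0
  a_4 = -4·0 + -4·3 + -3·0 = -12
  a_5 = -4·-12 + -4·0 + -3·3 = 39
  a_6 = -4·39 + -4·-12 + -3·0 = -108
  a_7 = -4·-108 + -4·39 + -3·-12 = 312
  a_8 = -4·312 + -4·-108 + -3·39 = -933
  a_9 = -4·-933 + -4·312 + -3·-108 = 2808
  a_10 = -4·2808 + -4·-933 + -3·312 = -8436
  a_11 = -4·-8436 + -4·2808 + -3·-933 = 25311
  a_12 = -4·25311 + -4·-8436 + -3·2808 = -75924

-4,-4,-3 ; -75924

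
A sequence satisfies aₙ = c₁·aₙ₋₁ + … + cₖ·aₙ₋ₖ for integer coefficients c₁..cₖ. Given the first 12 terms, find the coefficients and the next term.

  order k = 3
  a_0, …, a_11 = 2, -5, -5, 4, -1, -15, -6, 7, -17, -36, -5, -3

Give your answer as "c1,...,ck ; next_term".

1,-1,2 ; -70

  a_3 = 1·-5 + -1·-5 + 2·2 = 4
  a_4 = 1·4 + -1·-5 + 2·-5 = -1
  a_5 = 1·-1 + -1·4 + 2·-5 = -15
  a_6 = 1·-15 + -1·-1 + 2·4 = -6
  a_7 = 1·-6 + -1·-15 + 2·-1 = 7
  a_8 = 1·7 + -1·-6 + 2·-15 = -17
  a_9 = 1·-17 + -1·7 + 2·-6 = -36
  a_10 = 1·-36 + -1·-17 + 2·7 = -5
  a_11 = 1·-5 + -1·-36 + 2·-17 = -3
  a_12 = 1·-3 + -1·-5 + 2·-36 = -70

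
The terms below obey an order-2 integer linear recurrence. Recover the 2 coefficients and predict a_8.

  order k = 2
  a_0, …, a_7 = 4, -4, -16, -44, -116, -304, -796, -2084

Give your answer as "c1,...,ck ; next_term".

3,-1 ; -5456

  a_2 = 3·-4 + -1·4 = -16
  a_3 = 3·-16 + -1·-4 = -44
  a_4 = 3·-44 + -1·-16 = -116
  a_5 = 3·-116 + -1·-44 = -304
  a_6 = 3·-304 + -1·-116 = -796
  a_7 = 3·-796 + -1·-304 = -2084
  a_8 = 3·-2084 + -1·-796 = -5456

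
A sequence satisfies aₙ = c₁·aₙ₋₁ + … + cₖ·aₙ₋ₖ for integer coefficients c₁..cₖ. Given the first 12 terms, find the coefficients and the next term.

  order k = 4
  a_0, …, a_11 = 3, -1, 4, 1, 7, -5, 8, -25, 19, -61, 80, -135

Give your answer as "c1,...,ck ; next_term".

  a_4 = 0·1 + 2·4 + -2·-1 + -1·3 = 7
  a_5 = 0·7 + 2·1 + -2·4 + -1·-1 = -5
  a_6 = 0·-5 + 2·7 + -2·1 + -1·4 = 8
  a_7 = 0·8 + 2·-5 + -2·7 + -1·1 = -25
  a_8 = 0·-25 + 2·8 + -2·-5 + -1·7 = 19
  a_9 = 0·19 + 2·-25 + -2·8 + -1·-5 = -61
  a_10 = 0·-61 + 2·19 + -2·-25 + -1·8 = 80
  a_11 = 0·80 + 2·-61 + -2·19 + -1·-25 = -135
  a_12 = 0·-135 + 2·80 + -2·-61 + -1·19 = 263

0,2,-2,-1 ; 263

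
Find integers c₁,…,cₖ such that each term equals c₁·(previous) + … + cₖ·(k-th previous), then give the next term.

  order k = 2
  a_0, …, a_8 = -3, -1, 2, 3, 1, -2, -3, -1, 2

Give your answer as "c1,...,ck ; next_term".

  a_2 = 1·-1 + -1·-3 = 2
  a_3 = 1·2 + -1·-1 = 3
  a_4 = 1·3 + -1·2 = 1
  a_5 = 1·1 + -1·3 = -2
  a_6 = 1·-2 + -1·1 = -3
  a_7 = 1·-3 + -1·-2 = -1
  a_8 = 1·-1 + -1·-3 = 2
  a_9 = 1·2 + -1·-1 = 3

1,-1 ; 3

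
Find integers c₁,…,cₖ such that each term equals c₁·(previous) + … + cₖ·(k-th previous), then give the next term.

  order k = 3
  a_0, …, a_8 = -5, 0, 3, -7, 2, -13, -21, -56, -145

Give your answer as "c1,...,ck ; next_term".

  a_3 = 1·3 + 3·0 + 2·-5 = -7
  a_4 = 1·-7 + 3·3 + 2·0 = 2
  a_5 = 1·2 + 3·-7 + 2·3 = -13
  a_6 = 1·-13 + 3·2 + 2·-7 = -21
  a_7 = 1·-21 + 3·-13 + 2·2 = -56
  a_8 = 1·-56 + 3·-21 + 2·-13 = -145
  a_9 = 1·-145 + 3·-56 + 2·-21 = -355

1,3,2 ; -355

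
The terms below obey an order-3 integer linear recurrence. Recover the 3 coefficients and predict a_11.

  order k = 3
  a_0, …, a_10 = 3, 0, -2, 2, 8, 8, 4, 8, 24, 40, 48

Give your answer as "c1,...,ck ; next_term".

2,-2,2 ; 64

  a_3 = 2·-2 + -2·0 + 2·3 = 2
  a_4 = 2·2 + -2·-2 + 2·0 = 8
  a_5 = 2·8 + -2·2 + 2·-2 = 8
  a_6 = 2·8 + -2·8 + 2·2 = 4
  a_7 = 2·4 + -2·8 + 2·8 = 8
  a_8 = 2·8 + -2·4 + 2·8 = 24
  a_9 = 2·24 + -2·8 + 2·4 = 40
  a_10 = 2·40 + -2·24 + 2·8 = 48
  a_11 = 2·48 + -2·40 + 2·24 = 64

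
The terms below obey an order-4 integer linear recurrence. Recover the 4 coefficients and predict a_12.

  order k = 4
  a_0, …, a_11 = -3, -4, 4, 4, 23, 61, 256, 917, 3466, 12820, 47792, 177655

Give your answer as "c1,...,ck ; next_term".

  a_4 = 3·4 + 3·4 + -2·-4 + 3·-3 = 23
  a_5 = 3·23 + 3·4 + -2·4 + 3·-4 = 61
  a_6 = 3·61 + 3·23 + -2·4 + 3·4 = 256
  a_7 = 3·256 + 3·61 + -2·23 + 3·4 = 917
  a_8 = 3·917 + 3·256 + -2·61 + 3·23 = 3466
  a_9 = 3·3466 + 3·917 + -2·256 + 3·61 = 12820
  a_10 = 3·12820 + 3·3466 + -2·917 + 3·256 = 47792
  a_11 = 3·47792 + 3·12820 + -2·3466 + 3·917 = 177655
  a_12 = 3·177655 + 3·47792 + -2·12820 + 3·3466 = 661099

3,3,-2,3 ; 661099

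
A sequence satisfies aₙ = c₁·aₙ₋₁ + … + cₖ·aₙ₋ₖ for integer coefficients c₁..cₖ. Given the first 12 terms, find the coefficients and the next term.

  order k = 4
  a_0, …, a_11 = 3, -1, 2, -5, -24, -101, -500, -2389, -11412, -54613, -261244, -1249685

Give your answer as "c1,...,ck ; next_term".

  a_4 = 4·-5 + 3·2 + 4·-1 + -2·3 = -24
  a_5 = 4·-24 + 3·-5 + 4·2 + -2·-1 = -101
  a_6 = 4·-101 + 3·-24 + 4·-5 + -2·2 = -500
  a_7 = 4·-500 + 3·-101 + 4·-24 + -2·-5 = -2389
  a_8 = 4·-2389 + 3·-500 + 4·-101 + -2·-24 = -11412
  a_9 = 4·-11412 + 3·-2389 + 4·-500 + -2·-101 = -54613
  a_10 = 4·-54613 + 3·-11412 + 4·-2389 + -2·-500 = -261244
  a_11 = 4·-261244 + 3·-54613 + 4·-11412 + -2·-2389 = -1249685
  a_12 = 4·-1249685 + 3·-261244 + 4·-54613 + -2·-11412 = -5978100

4,3,4,-2 ; -5978100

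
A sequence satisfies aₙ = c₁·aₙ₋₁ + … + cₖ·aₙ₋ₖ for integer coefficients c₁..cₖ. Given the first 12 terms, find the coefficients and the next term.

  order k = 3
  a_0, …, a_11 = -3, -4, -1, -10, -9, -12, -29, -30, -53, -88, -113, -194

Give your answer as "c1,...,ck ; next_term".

  a_3 = 0·-1 + 1·-4 + 2·-3 = -10
  a_4 = 0·-10 + 1·-1 + 2·-4 = -9
  a_5 = 0·-9 + 1·-10 + 2·-1 = -12
  a_6 = 0·-12 + 1·-9 + 2·-10 = -29
  a_7 = 0·-29 + 1·-12 + 2·-9 = -30
  a_8 = 0·-30 + 1·-29 + 2·-12 = -53
  a_9 = 0·-53 + 1·-30 + 2·-29 = -88
  a_10 = 0·-88 + 1·-53 + 2·-30 = -113
  a_11 = 0·-113 + 1·-88 + 2·-53 = -194
  a_12 = 0·-194 + 1·-113 + 2·-88 = -289

0,1,2 ; -289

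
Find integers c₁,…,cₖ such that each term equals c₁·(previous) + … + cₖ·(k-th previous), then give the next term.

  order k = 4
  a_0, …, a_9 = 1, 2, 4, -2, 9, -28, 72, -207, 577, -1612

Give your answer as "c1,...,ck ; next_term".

-2,2,-1,-1 ; 4513

  a_4 = -2·-2 + 2·4 + -1·2 + -1·1 = 9
  a_5 = -2·9 + 2·-2 + -1·4 + -1·2 = -28
  a_6 = -2·-28 + 2·9 + -1·-2 + -1·4 = 72
  a_7 = -2·72 + 2·-28 + -1·9 + -1·-2 = -207
  a_8 = -2·-207 + 2·72 + -1·-28 + -1·9 = 577
  a_9 = -2·577 + 2·-207 + -1·72 + -1·-28 = -1612
  a_10 = -2·-1612 + 2·577 + -1·-207 + -1·72 = 4513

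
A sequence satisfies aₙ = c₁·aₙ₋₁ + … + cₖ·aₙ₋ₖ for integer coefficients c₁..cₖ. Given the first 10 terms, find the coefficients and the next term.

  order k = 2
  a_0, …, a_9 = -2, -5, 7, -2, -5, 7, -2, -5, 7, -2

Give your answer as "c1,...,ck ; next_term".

-1,-1 ; -5

  a_2 = -1·-5 + -1·-2 = 7
  a_3 = -1·7 + -1·-5 = -2
  a_4 = -1·-2 + -1·7 = -5
  a_5 = -1·-5 + -1·-2 = 7
  a_6 = -1·7 + -1·-5 = -2
  a_7 = -1·-2 + -1·7 = -5
  a_8 = -1·-5 + -1·-2 = 7
  a_9 = -1·7 + -1·-5 = -2
  a_10 = -1·-2 + -1·7 = -5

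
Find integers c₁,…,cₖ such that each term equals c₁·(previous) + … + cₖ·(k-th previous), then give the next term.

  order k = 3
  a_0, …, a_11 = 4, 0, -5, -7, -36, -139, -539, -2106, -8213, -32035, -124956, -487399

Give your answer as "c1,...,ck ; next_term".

  a_3 = 3·-5 + 3·0 + 2·4 = -7
  a_4 = 3·-7 + 3·-5 + 2·0 = -36
  a_5 = 3·-36 + 3·-7 + 2·-5 = -139
  a_6 = 3·-139 + 3·-36 + 2·-7 = -539
  a_7 = 3·-539 + 3·-139 + 2·-36 = -2106
  a_8 = 3·-2106 + 3·-539 + 2·-139 = -8213
  a_9 = 3·-8213 + 3·-2106 + 2·-539 = -32035
  a_10 = 3·-32035 + 3·-8213 + 2·-2106 = -124956
  a_11 = 3·-124956 + 3·-32035 + 2·-8213 = -487399
  a_12 = 3·-487399 + 3·-124956 + 2·-32035 = -1901135

3,3,2 ; -1901135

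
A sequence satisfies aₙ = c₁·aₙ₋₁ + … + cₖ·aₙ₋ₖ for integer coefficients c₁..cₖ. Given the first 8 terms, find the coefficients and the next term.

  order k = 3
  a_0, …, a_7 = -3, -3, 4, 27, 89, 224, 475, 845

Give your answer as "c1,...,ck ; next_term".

  a_3 = 3·4 + -1·-3 + -4·-3 = 27
  a_4 = 3·27 + -1·4 + -4·-3 = 89
  a_5 = 3·89 + -1·27 + -4·4 = 224
  a_6 = 3·224 + -1·89 + -4·27 = 475
  a_7 = 3·475 + -1·224 + -4·89 = 845
  a_8 = 3·845 + -1·475 + -4·224 = 1164

3,-1,-4 ; 1164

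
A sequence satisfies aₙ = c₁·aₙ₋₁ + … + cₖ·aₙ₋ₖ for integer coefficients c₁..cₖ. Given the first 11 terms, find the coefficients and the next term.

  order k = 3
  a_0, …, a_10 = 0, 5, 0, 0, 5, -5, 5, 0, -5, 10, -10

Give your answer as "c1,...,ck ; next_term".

  a_3 = -1·0 + 0·5 + 1·0 = 0
  a_4 = -1·0 + 0·0 + 1·5 = 5
  a_5 = -1·5 + 0·0 + 1·0 = -5
  a_6 = -1·-5 + 0·5 + 1·0 = 5
  a_7 = -1·5 + 0·-5 + 1·5 = 0
  a_8 = -1·0 + 0·5 + 1·-5 = -5
  a_9 = -1·-5 + 0·0 + 1·5 = 10
  a_10 = -1·10 + 0·-5 + 1·0 = -10
  a_11 = -1·-10 + 0·10 + 1·-5 = 5

-1,0,1 ; 5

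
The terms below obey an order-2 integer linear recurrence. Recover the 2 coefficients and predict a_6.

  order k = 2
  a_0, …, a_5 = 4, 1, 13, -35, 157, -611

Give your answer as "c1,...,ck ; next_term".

  a_2 = -3·1 + 4·4 = 13
  a_3 = -3·13 + 4·1 = -35
  a_4 = -3·-35 + 4·13 = 157
  a_5 = -3·157 + 4·-35 = -611
  a_6 = -3·-611 + 4·157 = 2461

-3,4 ; 2461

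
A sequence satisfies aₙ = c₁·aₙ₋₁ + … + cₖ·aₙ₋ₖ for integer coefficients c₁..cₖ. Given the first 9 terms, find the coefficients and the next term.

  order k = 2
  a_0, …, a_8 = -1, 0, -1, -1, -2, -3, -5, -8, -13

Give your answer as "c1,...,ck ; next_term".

1,1 ; -21

  a_2 = 1·0 + 1·-1 = -1
  a_3 = 1·-1 + 1·0 = -1
  a_4 = 1·-1 + 1·-1 = -2
  a_5 = 1·-2 + 1·-1 = -3
  a_6 = 1·-3 + 1·-2 = -5
  a_7 = 1·-5 + 1·-3 = -8
  a_8 = 1·-8 + 1·-5 = -13
  a_9 = 1·-13 + 1·-8 = -21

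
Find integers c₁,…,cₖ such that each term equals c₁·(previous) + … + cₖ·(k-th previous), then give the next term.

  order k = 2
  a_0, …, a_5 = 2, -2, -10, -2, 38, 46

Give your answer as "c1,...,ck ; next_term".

  a_2 = 1·-2 + -4·2 = -10
  a_3 = 1·-10 + -4·-2 = -2
  a_4 = 1·-2 + -4·-10 = 38
  a_5 = 1·38 + -4·-2 = 46
  a_6 = 1·46 + -4·38 = -106

1,-4 ; -106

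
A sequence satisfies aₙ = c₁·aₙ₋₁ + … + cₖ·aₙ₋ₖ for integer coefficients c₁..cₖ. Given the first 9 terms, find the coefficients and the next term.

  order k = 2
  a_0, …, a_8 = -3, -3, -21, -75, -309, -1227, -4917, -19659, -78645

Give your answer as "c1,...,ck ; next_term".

  a_2 = 3·-3 + 4·-3 = -21
  a_3 = 3·-21 + 4·-3 = -75
  a_4 = 3·-75 + 4·-21 = -309
  a_5 = 3·-309 + 4·-75 = -1227
  a_6 = 3·-1227 + 4·-309 = -4917
  a_7 = 3·-4917 + 4·-1227 = -19659
  a_8 = 3·-19659 + 4·-4917 = -78645
  a_9 = 3·-78645 + 4·-19659 = -314571

3,4 ; -314571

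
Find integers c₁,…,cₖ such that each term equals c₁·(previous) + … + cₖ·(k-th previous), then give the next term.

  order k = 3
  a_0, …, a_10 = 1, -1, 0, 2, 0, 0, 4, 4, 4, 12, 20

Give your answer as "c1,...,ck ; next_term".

1,0,2 ; 28

  a_3 = 1·0 + 0·-1 + 2·1 = 2
  a_4 = 1·2 + 0·0 + 2·-1 = 0
  a_5 = 1·0 + 0·2 + 2·0 = 0
  a_6 = 1·0 + 0·0 + 2·2 = 4
  a_7 = 1·4 + 0·0 + 2·0 = 4
  a_8 = 1·4 + 0·4 + 2·0 = 4
  a_9 = 1·4 + 0·4 + 2·4 = 12
  a_10 = 1·12 + 0·4 + 2·4 = 20
  a_11 = 1·20 + 0·12 + 2·4 = 28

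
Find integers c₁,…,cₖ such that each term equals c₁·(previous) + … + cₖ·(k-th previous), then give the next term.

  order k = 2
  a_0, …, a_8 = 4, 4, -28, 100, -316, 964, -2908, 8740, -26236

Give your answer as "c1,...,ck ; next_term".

  a_2 = -4·4 + -3·4 = -28
  a_3 = -4·-28 + -3·4 = 100
  a_4 = -4·100 + -3·-28 = -316
  a_5 = -4·-316 + -3·100 = 964
  a_6 = -4·964 + -3·-316 = -2908
  a_7 = -4·-2908 + -3·964 = 8740
  a_8 = -4·8740 + -3·-2908 = -26236
  a_9 = -4·-26236 + -3·8740 = 78724

-4,-3 ; 78724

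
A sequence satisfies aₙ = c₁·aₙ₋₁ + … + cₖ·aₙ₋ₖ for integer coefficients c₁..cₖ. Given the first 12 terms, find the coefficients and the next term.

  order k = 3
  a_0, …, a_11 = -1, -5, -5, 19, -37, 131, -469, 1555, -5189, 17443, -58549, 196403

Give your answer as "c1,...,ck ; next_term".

-3,0,-4 ; -658981

  a_3 = -3·-5 + 0·-5 + -4·-1 = 19
  a_4 = -3·19 + 0·-5 + -4·-5 = -37
  a_5 = -3·-37 + 0·19 + -4·-5 = 131
  a_6 = -3·131 + 0·-37 + -4·19 = -469
  a_7 = -3·-469 + 0·131 + -4·-37 = 1555
  a_8 = -3·1555 + 0·-469 + -4·131 = -5189
  a_9 = -3·-5189 + 0·1555 + -4·-469 = 17443
  a_10 = -3·17443 + 0·-5189 + -4·1555 = -58549
  a_11 = -3·-58549 + 0·17443 + -4·-5189 = 196403
  a_12 = -3·196403 + 0·-58549 + -4·17443 = -658981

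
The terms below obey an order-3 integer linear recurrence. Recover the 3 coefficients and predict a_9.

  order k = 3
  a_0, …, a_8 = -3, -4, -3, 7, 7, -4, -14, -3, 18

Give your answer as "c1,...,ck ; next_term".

  a_3 = 0·-3 + -1·-4 + -1·-3 = 7
  a_4 = 0·7 + -1·-3 + -1·-4 = 7
  a_5 = 0·7 + -1·7 + -1·-3 = -4
  a_6 = 0·-4 + -1·7 + -1·7 = -14
  a_7 = 0·-14 + -1·-4 + -1·7 = -3
  a_8 = 0·-3 + -1·-14 + -1·-4 = 18
  a_9 = 0·18 + -1·-3 + -1·-14 = 17

0,-1,-1 ; 17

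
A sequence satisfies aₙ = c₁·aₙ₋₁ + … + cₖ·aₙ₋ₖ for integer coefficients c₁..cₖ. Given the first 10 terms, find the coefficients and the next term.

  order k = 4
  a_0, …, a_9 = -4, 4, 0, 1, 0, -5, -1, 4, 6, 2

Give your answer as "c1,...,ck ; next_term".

  a_4 = 0·1 + -1·0 + -1·4 + -1·-4 = 0
  a_5 = 0·0 + -1·1 + -1·0 + -1·4 = -5
  a_6 = 0·-5 + -1·0 + -1·1 + -1·0 = -1
  a_7 = 0·-1 + -1·-5 + -1·0 + -1·1 = 4
  a_8 = 0·4 + -1·-1 + -1·-5 + -1·0 = 6
  a_9 = 0·6 + -1·4 + -1·-1 + -1·-5 = 2
  a_10 = 0·2 + -1·6 + -1·4 + -1·-1 = -9

0,-1,-1,-1 ; -9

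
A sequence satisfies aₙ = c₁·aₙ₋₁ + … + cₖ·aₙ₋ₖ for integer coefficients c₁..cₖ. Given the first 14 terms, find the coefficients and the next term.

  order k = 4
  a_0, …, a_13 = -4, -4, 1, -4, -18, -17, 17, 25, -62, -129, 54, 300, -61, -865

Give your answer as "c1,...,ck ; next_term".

1,-2,1,2 ; -335

  a_4 = 1·-4 + -2·1 + 1·-4 + 2·-4 = -18
  a_5 = 1·-18 + -2·-4 + 1·1 + 2·-4 = -17
  a_6 = 1·-17 + -2·-18 + 1·-4 + 2·1 = 17
  a_7 = 1·17 + -2·-17 + 1·-18 + 2·-4 = 25
  a_8 = 1·25 + -2·17 + 1·-17 + 2·-18 = -62
  a_9 = 1·-62 + -2·25 + 1·17 + 2·-17 = -129
  a_10 = 1·-129 + -2·-62 + 1·25 + 2·17 = 54
  a_11 = 1·54 + -2·-129 + 1·-62 + 2·25 = 300
  a_12 = 1·300 + -2·54 + 1·-129 + 2·-62 = -61
  a_13 = 1·-61 + -2·300 + 1·54 + 2·-129 = -865
  a_14 = 1·-865 + -2·-61 + 1·300 + 2·54 = -335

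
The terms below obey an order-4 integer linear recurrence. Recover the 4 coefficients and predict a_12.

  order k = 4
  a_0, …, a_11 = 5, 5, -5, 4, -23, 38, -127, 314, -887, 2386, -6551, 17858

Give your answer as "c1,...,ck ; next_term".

  a_4 = -2·4 + 3·-5 + 2·5 + -2·5 = -23
  a_5 = -2·-23 + 3·4 + 2·-5 + -2·5 = 38
  a_6 = -2·38 + 3·-23 + 2·4 + -2·-5 = -127
  a_7 = -2·-127 + 3·38 + 2·-23 + -2·4 = 314
  a_8 = -2·314 + 3·-127 + 2·38 + -2·-23 = -887
  a_9 = -2·-887 + 3·314 + 2·-127 + -2·38 = 2386
  a_10 = -2·2386 + 3·-887 + 2·314 + -2·-127 = -6551
  a_11 = -2·-6551 + 3·2386 + 2·-887 + -2·314 = 17858
  a_12 = -2·17858 + 3·-6551 + 2·2386 + -2·-887 = -48823

-2,3,2,-2 ; -48823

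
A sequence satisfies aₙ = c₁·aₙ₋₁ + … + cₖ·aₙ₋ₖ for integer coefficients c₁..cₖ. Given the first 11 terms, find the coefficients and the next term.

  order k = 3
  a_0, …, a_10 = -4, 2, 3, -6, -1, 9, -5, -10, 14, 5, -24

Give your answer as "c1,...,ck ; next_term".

  a_3 = 0·3 + -1·2 + 1·-4 = -6
  a_4 = 0·-6 + -1·3 + 1·2 = -1
  a_5 = 0·-1 + -1·-6 + 1·3 = 9
  a_6 = 0·9 + -1·-1 + 1·-6 = -5
  a_7 = 0·-5 + -1·9 + 1·-1 = -10
  a_8 = 0·-10 + -1·-5 + 1·9 = 14
  a_9 = 0·14 + -1·-10 + 1·-5 = 5
  a_10 = 0·5 + -1·14 + 1·-10 = -24
  a_11 = 0·-24 + -1·5 + 1·14 = 9

0,-1,1 ; 9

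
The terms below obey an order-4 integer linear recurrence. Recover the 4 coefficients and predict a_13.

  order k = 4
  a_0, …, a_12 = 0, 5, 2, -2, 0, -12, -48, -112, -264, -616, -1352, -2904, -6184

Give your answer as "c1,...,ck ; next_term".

3,-2,2,-4 ; -12984

  a_4 = 3·-2 + -2·2 + 2·5 + -4·0 = 0
  a_5 = 3·0 + -2·-2 + 2·2 + -4·5 = -12
  a_6 = 3·-12 + -2·0 + 2·-2 + -4·2 = -48
  a_7 = 3·-48 + -2·-12 + 2·0 + -4·-2 = -112
  a_8 = 3·-112 + -2·-48 + 2·-12 + -4·0 = -264
  a_9 = 3·-264 + -2·-112 + 2·-48 + -4·-12 = -616
  a_10 = 3·-616 + -2·-264 + 2·-112 + -4·-48 = -1352
  a_11 = 3·-1352 + -2·-616 + 2·-264 + -4·-112 = -2904
  a_12 = 3·-2904 + -2·-1352 + 2·-616 + -4·-264 = -6184
  a_13 = 3·-6184 + -2·-2904 + 2·-1352 + -4·-616 = -12984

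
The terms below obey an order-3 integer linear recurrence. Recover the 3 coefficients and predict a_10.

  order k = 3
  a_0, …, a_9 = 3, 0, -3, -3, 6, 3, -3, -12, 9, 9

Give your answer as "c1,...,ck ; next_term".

-1,-1,-2 ; 6

  a_3 = -1·-3 + -1·0 + -2·3 = -3
  a_4 = -1·-3 + -1·-3 + -2·0 = 6
  a_5 = -1·6 + -1·-3 + -2·-3 = 3
  a_6 = -1·3 + -1·6 + -2·-3 = -3
  a_7 = -1·-3 + -1·3 + -2·6 = -12
  a_8 = -1·-12 + -1·-3 + -2·3 = 9
  a_9 = -1·9 + -1·-12 + -2·-3 = 9
  a_10 = -1·9 + -1·9 + -2·-12 = 6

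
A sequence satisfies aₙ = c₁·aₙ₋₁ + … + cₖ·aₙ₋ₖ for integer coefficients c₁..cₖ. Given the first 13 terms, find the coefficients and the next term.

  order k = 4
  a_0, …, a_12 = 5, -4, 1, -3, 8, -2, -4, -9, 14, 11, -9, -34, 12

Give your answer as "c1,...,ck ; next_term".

  a_4 = 0·-3 + -1·1 + -1·-4 + 1·5 = 8
  a_5 = 0·8 + -1·-3 + -1·1 + 1·-4 = -2
  a_6 = 0·-2 + -1·8 + -1·-3 + 1·1 = -4
  a_7 = 0·-4 + -1·-2 + -1·8 + 1·-3 = -9
  a_8 = 0·-9 + -1·-4 + -1·-2 + 1·8 = 14
  a_9 = 0·14 + -1·-9 + -1·-4 + 1·-2 = 11
  a_10 = 0·11 + -1·14 + -1·-9 + 1·-4 = -9
  a_11 = 0·-9 + -1·11 + -1·14 + 1·-9 = -34
  a_12 = 0·-34 + -1·-9 + -1·11 + 1·14 = 12
  a_13 = 0·12 + -1·-34 + -1·-9 + 1·11 = 54

0,-1,-1,1 ; 54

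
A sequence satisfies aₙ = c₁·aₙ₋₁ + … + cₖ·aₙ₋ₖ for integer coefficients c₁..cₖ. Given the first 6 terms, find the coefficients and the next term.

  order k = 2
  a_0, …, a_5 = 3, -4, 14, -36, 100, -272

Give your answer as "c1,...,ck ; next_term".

-2,2 ; 744

  a_2 = -2·-4 + 2·3 = 14
  a_3 = -2·14 + 2·-4 = -36
  a_4 = -2·-36 + 2·14 = 100
  a_5 = -2·100 + 2·-36 = -272
  a_6 = -2·-272 + 2·100 = 744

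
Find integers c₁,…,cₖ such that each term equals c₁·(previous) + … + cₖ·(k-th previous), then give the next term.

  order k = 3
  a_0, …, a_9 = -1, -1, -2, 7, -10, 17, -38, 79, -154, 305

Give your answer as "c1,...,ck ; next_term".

-2,-1,-2 ; -614

  a_3 = -2·-2 + -1·-1 + -2·-1 = 7
  a_4 = -2·7 + -1·-2 + -2·-1 = -10
  a_5 = -2·-10 + -1·7 + -2·-2 = 17
  a_6 = -2·17 + -1·-10 + -2·7 = -38
  a_7 = -2·-38 + -1·17 + -2·-10 = 79
  a_8 = -2·79 + -1·-38 + -2·17 = -154
  a_9 = -2·-154 + -1·79 + -2·-38 = 305
  a_10 = -2·305 + -1·-154 + -2·79 = -614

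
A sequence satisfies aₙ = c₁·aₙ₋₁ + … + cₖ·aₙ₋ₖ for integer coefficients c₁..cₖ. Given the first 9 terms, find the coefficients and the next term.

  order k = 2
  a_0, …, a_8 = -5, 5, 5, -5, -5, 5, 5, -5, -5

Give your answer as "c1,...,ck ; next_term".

  a_2 = 0·5 + -1·-5 = 5
  a_3 = 0·5 + -1·5 = -5
  a_4 = 0·-5 + -1·5 = -5
  a_5 = 0·-5 + -1·-5 = 5
  a_6 = 0·5 + -1·-5 = 5
  a_7 = 0·5 + -1·5 = -5
  a_8 = 0·-5 + -1·5 = -5
  a_9 = 0·-5 + -1·-5 = 5

0,-1 ; 5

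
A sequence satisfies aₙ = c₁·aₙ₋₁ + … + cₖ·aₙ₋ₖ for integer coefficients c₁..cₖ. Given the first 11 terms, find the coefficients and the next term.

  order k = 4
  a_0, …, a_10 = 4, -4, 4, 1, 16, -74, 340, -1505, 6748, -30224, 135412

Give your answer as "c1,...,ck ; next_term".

-4,2,0,3 ; -606611

  a_4 = -4·1 + 2·4 + 0·-4 + 3·4 = 16
  a_5 = -4·16 + 2·1 + 0·4 + 3·-4 = -74
  a_6 = -4·-74 + 2·16 + 0·1 + 3·4 = 340
  a_7 = -4·340 + 2·-74 + 0·16 + 3·1 = -1505
  a_8 = -4·-1505 + 2·340 + 0·-74 + 3·16 = 6748
  a_9 = -4·6748 + 2·-1505 + 0·340 + 3·-74 = -30224
  a_10 = -4·-30224 + 2·6748 + 0·-1505 + 3·340 = 135412
  a_11 = -4·135412 + 2·-30224 + 0·6748 + 3·-1505 = -606611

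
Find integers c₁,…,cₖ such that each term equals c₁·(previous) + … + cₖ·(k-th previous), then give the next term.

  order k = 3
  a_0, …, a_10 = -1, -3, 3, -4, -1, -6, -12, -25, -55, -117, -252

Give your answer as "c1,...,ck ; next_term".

  a_3 = 1·3 + 2·-3 + 1·-1 = -4
  a_4 = 1·-4 + 2·3 + 1·-3 = -1
  a_5 = 1·-1 + 2·-4 + 1·3 = -6
  a_6 = 1·-6 + 2·-1 + 1·-4 = -12
  a_7 = 1·-12 + 2·-6 + 1·-1 = -25
  a_8 = 1·-25 + 2·-12 + 1·-6 = -55
  a_9 = 1·-55 + 2·-25 + 1·-12 = -117
  a_10 = 1·-117 + 2·-55 + 1·-25 = -252
  a_11 = 1·-252 + 2·-117 + 1·-55 = -541

1,2,1 ; -541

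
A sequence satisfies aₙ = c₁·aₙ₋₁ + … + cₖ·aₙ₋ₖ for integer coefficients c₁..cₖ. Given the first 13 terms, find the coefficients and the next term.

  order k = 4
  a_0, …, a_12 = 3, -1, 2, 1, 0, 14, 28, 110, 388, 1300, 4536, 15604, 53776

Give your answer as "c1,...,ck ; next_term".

  a_4 = 2·1 + 4·2 + 4·-1 + -2·3 = 0
  a_5 = 2·0 + 4·1 + 4·2 + -2·-1 = 14
  a_6 = 2·14 + 4·0 + 4·1 + -2·2 = 28
  a_7 = 2·28 + 4·14 + 4·0 + -2·1 = 110
  a_8 = 2·110 + 4·28 + 4·14 + -2·0 = 388
  a_9 = 2·388 + 4·110 + 4·28 + -2·14 = 1300
  a_10 = 2·1300 + 4·388 + 4·110 + -2·28 = 4536
  a_11 = 2·4536 + 4·1300 + 4·388 + -2·110 = 15604
  a_12 = 2·15604 + 4·4536 + 4·1300 + -2·388 = 53776
  a_13 = 2·53776 + 4·15604 + 4·4536 + -2·1300 = 185512

2,4,4,-2 ; 185512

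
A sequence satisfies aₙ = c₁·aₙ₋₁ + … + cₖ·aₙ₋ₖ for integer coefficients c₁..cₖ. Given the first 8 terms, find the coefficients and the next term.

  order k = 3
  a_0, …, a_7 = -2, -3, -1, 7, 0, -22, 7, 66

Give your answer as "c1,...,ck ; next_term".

  a_3 = 0·-1 + -3·-3 + 1·-2 = 7
  a_4 = 0·7 + -3·-1 + 1·-3 = 0
  a_5 = 0·0 + -3·7 + 1·-1 = -22
  a_6 = 0·-22 + -3·0 + 1·7 = 7
  a_7 = 0·7 + -3·-22 + 1·0 = 66
  a_8 = 0·66 + -3·7 + 1·-22 = -43

0,-3,1 ; -43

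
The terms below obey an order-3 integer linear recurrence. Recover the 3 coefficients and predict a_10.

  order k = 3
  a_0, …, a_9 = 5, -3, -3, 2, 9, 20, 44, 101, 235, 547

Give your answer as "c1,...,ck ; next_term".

  a_3 = 3·-3 + -2·-3 + 1·5 = 2
  a_4 = 3·2 + -2·-3 + 1·-3 = 9
  a_5 = 3·9 + -2·2 + 1·-3 = 20
  a_6 = 3·20 + -2·9 + 1·2 = 44
  a_7 = 3·44 + -2·20 + 1·9 = 101
  a_8 = 3·101 + -2·44 + 1·20 = 235
  a_9 = 3·235 + -2·101 + 1·44 = 547
  a_10 = 3·547 + -2·235 + 1·101 = 1272

3,-2,1 ; 1272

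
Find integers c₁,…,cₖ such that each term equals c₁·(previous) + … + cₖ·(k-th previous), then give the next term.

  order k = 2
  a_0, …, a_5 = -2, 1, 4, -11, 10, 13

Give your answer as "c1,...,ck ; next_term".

  a_2 = -2·1 + -3·-2 = 4
  a_3 = -2·4 + -3·1 = -11
  a_4 = -2·-11 + -3·4 = 10
  a_5 = -2·10 + -3·-11 = 13
  a_6 = -2·13 + -3·10 = -56

-2,-3 ; -56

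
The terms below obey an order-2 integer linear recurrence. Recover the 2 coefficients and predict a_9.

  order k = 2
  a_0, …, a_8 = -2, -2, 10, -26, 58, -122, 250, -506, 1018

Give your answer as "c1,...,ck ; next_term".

-3,-2 ; -2042

  a_2 = -3·-2 + -2·-2 = 10
  a_3 = -3·10 + -2·-2 = -26
  a_4 = -3·-26 + -2·10 = 58
  a_5 = -3·58 + -2·-26 = -122
  a_6 = -3·-122 + -2·58 = 250
  a_7 = -3·250 + -2·-122 = -506
  a_8 = -3·-506 + -2·250 = 1018
  a_9 = -3·1018 + -2·-506 = -2042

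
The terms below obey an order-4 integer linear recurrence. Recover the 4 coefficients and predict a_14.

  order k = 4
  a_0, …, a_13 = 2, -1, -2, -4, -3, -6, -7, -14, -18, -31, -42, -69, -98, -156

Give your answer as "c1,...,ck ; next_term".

  a_4 = 1·-4 + 1·-2 + -1·-1 + 1·2 = -3
  a_5 = 1·-3 + 1·-4 + -1·-2 + 1·-1 = -6
  a_6 = 1·-6 + 1·-3 + -1·-4 + 1·-2 = -7
  a_7 = 1·-7 + 1·-6 + -1·-3 + 1·-4 = -14
  a_8 = 1·-14 + 1·-7 + -1·-6 + 1·-3 = -18
  a_9 = 1·-18 + 1·-14 + -1·-7 + 1·-6 = -31
  a_10 = 1·-31 + 1·-18 + -1·-14 + 1·-7 = -42
  a_11 = 1·-42 + 1·-31 + -1·-18 + 1·-14 = -69
  a_12 = 1·-69 + 1·-42 + -1·-31 + 1·-18 = -98
  a_13 = 1·-98 + 1·-69 + -1·-42 + 1·-31 = -156
  a_14 = 1·-156 + 1·-98 + -1·-69 + 1·-42 = -227

1,1,-1,1 ; -227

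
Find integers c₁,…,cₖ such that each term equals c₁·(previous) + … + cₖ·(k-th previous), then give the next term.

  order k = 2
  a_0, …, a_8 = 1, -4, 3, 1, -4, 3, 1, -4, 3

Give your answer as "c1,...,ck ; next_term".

-1,-1 ; 1

  a_2 = -1·-4 + -1·1 = 3
  a_3 = -1·3 + -1·-4 = 1
  a_4 = -1·1 + -1·3 = -4
  a_5 = -1·-4 + -1·1 = 3
  a_6 = -1·3 + -1·-4 = 1
  a_7 = -1·1 + -1·3 = -4
  a_8 = -1·-4 + -1·1 = 3
  a_9 = -1·3 + -1·-4 = 1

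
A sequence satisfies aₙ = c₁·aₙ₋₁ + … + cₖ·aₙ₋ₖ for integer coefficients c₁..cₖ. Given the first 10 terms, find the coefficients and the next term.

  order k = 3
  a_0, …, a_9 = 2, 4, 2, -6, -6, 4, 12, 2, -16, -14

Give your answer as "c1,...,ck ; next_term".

0,-1,-1 ; 14

  a_3 = 0·2 + -1·4 + -1·2 = -6
  a_4 = 0·-6 + -1·2 + -1·4 = -6
  a_5 = 0·-6 + -1·-6 + -1·2 = 4
  a_6 = 0·4 + -1·-6 + -1·-6 = 12
  a_7 = 0·12 + -1·4 + -1·-6 = 2
  a_8 = 0·2 + -1·12 + -1·4 = -16
  a_9 = 0·-16 + -1·2 + -1·12 = -14
  a_10 = 0·-14 + -1·-16 + -1·2 = 14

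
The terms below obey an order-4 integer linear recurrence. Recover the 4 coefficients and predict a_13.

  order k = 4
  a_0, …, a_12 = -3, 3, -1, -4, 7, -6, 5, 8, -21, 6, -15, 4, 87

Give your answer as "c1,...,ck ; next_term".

0,-1,-2,-4 ; 2

  a_4 = 0·-4 + -1·-1 + -2·3 + -4·-3 = 7
  a_5 = 0·7 + -1·-4 + -2·-1 + -4·3 = -6
  a_6 = 0·-6 + -1·7 + -2·-4 + -4·-1 = 5
  a_7 = 0·5 + -1·-6 + -2·7 + -4·-4 = 8
  a_8 = 0·8 + -1·5 + -2·-6 + -4·7 = -21
  a_9 = 0·-21 + -1·8 + -2·5 + -4·-6 = 6
  a_10 = 0·6 + -1·-21 + -2·8 + -4·5 = -15
  a_11 = 0·-15 + -1·6 + -2·-21 + -4·8 = 4
  a_12 = 0·4 + -1·-15 + -2·6 + -4·-21 = 87
  a_13 = 0·87 + -1·4 + -2·-15 + -4·6 = 2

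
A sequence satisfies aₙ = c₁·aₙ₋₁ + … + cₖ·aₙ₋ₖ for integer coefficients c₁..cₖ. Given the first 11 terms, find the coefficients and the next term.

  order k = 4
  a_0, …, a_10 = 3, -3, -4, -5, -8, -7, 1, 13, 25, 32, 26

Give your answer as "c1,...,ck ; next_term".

2,-2,1,-1 ; 0

  a_4 = 2·-5 + -2·-4 + 1·-3 + -1·3 = -8
  a_5 = 2·-8 + -2·-5 + 1·-4 + -1·-3 = -7
  a_6 = 2·-7 + -2·-8 + 1·-5 + -1·-4 = 1
  a_7 = 2·1 + -2·-7 + 1·-8 + -1·-5 = 13
  a_8 = 2·13 + -2·1 + 1·-7 + -1·-8 = 25
  a_9 = 2·25 + -2·13 + 1·1 + -1·-7 = 32
  a_10 = 2·32 + -2·25 + 1·13 + -1·1 = 26
  a_11 = 2·26 + -2·32 + 1·25 + -1·13 = 0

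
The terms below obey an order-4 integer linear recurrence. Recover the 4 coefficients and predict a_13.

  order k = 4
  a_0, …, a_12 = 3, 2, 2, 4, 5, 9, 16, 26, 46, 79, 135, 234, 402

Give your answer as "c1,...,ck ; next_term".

  a_4 = 1·4 + 1·2 + 1·2 + -1·3 = 5
  a_5 = 1·5 + 1·4 + 1·2 + -1·2 = 9
  a_6 = 1·9 + 1·5 + 1·4 + -1·2 = 16
  a_7 = 1·16 + 1·9 + 1·5 + -1·4 = 26
  a_8 = 1·26 + 1·16 + 1·9 + -1·5 = 46
  a_9 = 1·46 + 1·26 + 1·16 + -1·9 = 79
  a_10 = 1·79 + 1·46 + 1·26 + -1·16 = 135
  a_11 = 1·135 + 1·79 + 1·46 + -1·26 = 234
  a_12 = 1·234 + 1·135 + 1·79 + -1·46 = 402
  a_13 = 1·402 + 1·234 + 1·135 + -1·79 = 692

1,1,1,-1 ; 692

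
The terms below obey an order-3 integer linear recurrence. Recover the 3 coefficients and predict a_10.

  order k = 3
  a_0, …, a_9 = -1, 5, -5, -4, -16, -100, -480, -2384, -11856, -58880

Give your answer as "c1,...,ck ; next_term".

  a_3 = 4·-5 + 4·5 + 4·-1 = -4
  a_4 = 4·-4 + 4·-5 + 4·5 = -16
  a_5 = 4·-16 + 4·-4 + 4·-5 = -100
  a_6 = 4·-100 + 4·-16 + 4·-4 = -480
  a_7 = 4·-480 + 4·-100 + 4·-16 = -2384
  a_8 = 4·-2384 + 4·-480 + 4·-100 = -11856
  a_9 = 4·-11856 + 4·-2384 + 4·-480 = -58880
  a_10 = 4·-58880 + 4·-11856 + 4·-2384 = -292480

4,4,4 ; -292480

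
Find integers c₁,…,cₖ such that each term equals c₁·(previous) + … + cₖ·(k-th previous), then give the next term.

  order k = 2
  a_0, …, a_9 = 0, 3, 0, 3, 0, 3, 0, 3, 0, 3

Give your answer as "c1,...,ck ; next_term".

  a_2 = 0·3 + 1·0 = 0
  a_3 = 0·0 + 1·3 = 3
  a_4 = 0·3 + 1·0 = 0
  a_5 = 0·0 + 1·3 = 3
  a_6 = 0·3 + 1·0 = 0
  a_7 = 0·0 + 1·3 = 3
  a_8 = 0·3 + 1·0 = 0
  a_9 = 0·0 + 1·3 = 3
  a_10 = 0·3 + 1·0 = 0

0,1 ; 0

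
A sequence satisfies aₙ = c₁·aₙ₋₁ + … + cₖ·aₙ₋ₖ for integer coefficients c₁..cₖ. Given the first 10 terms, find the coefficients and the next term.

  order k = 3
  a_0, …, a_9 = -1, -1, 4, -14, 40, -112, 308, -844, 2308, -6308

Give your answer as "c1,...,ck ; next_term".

-3,0,2 ; 17236

  a_3 = -3·4 + 0·-1 + 2·-1 = -14
  a_4 = -3·-14 + 0·4 + 2·-1 = 40
  a_5 = -3·40 + 0·-14 + 2·4 = -112
  a_6 = -3·-112 + 0·40 + 2·-14 = 308
  a_7 = -3·308 + 0·-112 + 2·40 = -844
  a_8 = -3·-844 + 0·308 + 2·-112 = 2308
  a_9 = -3·2308 + 0·-844 + 2·308 = -6308
  a_10 = -3·-6308 + 0·2308 + 2·-844 = 17236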